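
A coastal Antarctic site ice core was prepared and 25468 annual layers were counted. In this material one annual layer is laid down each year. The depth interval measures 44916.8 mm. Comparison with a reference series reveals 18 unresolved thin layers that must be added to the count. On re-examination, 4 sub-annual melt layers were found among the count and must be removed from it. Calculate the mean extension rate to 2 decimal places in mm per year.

True annual layer count = 25468 − 4 + 18 = 25482.
Mean rate = 44916.8 mm / 25482 years ≈ 1.76 mm per year.

1.76 mm per year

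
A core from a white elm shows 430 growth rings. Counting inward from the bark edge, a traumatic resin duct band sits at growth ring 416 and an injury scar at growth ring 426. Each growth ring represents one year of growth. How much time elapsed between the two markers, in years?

10 years

426 − 416 = 10 growth rings lie between the two events.
That is 10 years at one growth ring per year.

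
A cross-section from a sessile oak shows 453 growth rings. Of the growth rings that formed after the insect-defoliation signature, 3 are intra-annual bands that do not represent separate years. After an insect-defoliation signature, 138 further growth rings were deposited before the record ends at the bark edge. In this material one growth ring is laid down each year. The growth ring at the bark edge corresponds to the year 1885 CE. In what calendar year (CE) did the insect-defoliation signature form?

There are 138 growth rings younger than the insect-defoliation signature.
138 − 3 false = 135 true growth rings after the insect-defoliation signature.
Counting back 135 years from 1885 CE places the insect-defoliation signature in 1885 − 135 = 1750 CE.

1750 CE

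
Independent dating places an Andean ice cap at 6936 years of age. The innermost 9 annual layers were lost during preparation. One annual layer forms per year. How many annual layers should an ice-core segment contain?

6927 annual layers

One annual layer per year gives 6936 annual layers over 6936 years.
Less the 9 uncaptured annual layers: 6936 − 9 = 6927.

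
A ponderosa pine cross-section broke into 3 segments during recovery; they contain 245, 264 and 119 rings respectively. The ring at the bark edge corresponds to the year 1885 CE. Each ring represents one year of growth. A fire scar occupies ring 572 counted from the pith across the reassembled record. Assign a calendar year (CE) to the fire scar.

Total rings = 245 + 264 + 119 = 628.
The fire scar sits at ring 572 from the pith, so 628 − 572 = 56 rings formed after it.
1885 − 56 = 1829 CE.

1829 CE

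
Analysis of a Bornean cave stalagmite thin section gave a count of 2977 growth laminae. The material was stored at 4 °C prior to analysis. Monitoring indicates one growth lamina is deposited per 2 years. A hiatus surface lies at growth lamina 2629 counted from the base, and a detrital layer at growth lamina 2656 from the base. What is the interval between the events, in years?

The two markers are separated by 2656 − 2629 = 27 growth laminae.
At 2 years per growth lamina, 27 × 2 = 54 years.

54 years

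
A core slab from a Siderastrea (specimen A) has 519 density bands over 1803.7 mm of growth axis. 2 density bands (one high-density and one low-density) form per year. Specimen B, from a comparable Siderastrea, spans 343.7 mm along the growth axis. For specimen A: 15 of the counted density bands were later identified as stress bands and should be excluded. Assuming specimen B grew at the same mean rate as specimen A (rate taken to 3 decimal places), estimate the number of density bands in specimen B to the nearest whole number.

96 density bands

Specimen A: true density band count = 519 − 15 = 504.
Specimen A: with 2 density bands per year, 504 / 2 = 252 years.
A: Mean rate = 1803.7 mm / 252 years ≈ 7.158 mm per year.
Specimen B: 343.7 mm / 7.158 mm per year = 48.02 years; at 2 density bands per year that is 48.02 × 2 ≈ 96 density bands.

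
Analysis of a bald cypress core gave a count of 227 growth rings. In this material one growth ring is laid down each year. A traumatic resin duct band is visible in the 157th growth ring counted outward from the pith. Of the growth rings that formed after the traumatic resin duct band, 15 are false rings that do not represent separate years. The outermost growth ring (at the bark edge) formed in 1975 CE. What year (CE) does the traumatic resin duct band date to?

1920 CE

The traumatic resin duct band sits at growth ring 157 from the pith, so 227 − 157 = 70 growth rings formed after it.
Removing the 15 false growth rings leaves 70 − 15 = 55 true growth rings beyond the traumatic resin duct band.
Counting back 55 years from 1975 CE places the traumatic resin duct band in 1975 − 55 = 1920 CE.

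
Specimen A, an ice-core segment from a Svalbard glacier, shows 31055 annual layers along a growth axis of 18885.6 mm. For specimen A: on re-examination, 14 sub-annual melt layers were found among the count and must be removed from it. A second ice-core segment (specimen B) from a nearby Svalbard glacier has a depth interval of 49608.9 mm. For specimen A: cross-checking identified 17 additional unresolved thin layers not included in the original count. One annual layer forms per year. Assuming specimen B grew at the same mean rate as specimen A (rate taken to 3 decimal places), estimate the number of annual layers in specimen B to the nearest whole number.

Specimen A: adjusted count: 31055 − 14 + 17 = 31058 annual layers.
A: Mean rate = 18885.6 mm / 31058 years ≈ 0.608 mm/yr.
Specimen B: 49608.9 mm / 0.608 mm per year = 81593.59 years ≈ 81594 annual layers.

81594 annual layers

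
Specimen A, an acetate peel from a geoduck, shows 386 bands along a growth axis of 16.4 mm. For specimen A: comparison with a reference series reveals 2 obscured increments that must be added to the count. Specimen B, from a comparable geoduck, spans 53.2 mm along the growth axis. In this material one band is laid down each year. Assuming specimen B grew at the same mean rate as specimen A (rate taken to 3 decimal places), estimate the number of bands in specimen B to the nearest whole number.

1267 bands

Specimen A: true band count = 386 + 2 = 388.
A: Extension rate ≈ 16.4 / 388 = 0.042 mm per year.
B spans 53.2 / 0.042 = 1266.67 years ≈ 1267 bands.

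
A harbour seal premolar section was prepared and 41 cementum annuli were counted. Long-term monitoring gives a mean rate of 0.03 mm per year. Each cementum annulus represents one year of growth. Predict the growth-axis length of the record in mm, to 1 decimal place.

1.2 mm

41 years of growth are recorded.
Predicted length = 0.03 mm/year × 41 years = 1.2 mm.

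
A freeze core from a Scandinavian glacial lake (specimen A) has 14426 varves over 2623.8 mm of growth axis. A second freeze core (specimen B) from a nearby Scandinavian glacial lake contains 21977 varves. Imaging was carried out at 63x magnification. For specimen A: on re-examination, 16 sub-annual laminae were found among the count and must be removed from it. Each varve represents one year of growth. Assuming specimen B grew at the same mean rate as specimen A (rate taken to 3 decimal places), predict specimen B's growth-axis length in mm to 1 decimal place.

3999.8 mm

Specimen A: adjusted count: 14426 − 16 = 14410 varves.
A: 2623.8 mm over 14410 years gives 2623.8 / 14410 ≈ 0.182 mm per year.
B's length ≈ 0.182 × 21977 = 3999.8 mm.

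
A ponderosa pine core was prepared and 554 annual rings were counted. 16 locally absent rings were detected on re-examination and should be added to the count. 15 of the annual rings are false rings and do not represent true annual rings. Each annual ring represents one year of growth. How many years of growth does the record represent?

555 years

After corrections the count is 554 − 15 + 16 = 555 annual rings.
One annual ring per year makes the duration 555 years.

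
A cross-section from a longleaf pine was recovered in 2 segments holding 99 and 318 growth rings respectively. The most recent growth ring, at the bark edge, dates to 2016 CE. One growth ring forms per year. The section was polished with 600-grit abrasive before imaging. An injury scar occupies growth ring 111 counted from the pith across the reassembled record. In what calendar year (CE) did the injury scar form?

1710 CE

Total growth rings = 99 + 318 = 417.
Between growth ring 111 and the bark edge there are 417 − 111 = 306 growth rings.
2016 − 306 = 1710 CE.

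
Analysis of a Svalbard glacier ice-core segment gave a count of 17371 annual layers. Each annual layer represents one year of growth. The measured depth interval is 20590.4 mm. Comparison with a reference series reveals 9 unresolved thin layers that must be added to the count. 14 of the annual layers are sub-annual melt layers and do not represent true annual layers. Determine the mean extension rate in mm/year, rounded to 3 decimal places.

After corrections the count is 17371 − 14 + 9 = 17366 annual layers.
20590.4 mm over 17366 years gives 20590.4 / 17366 ≈ 1.186 mm/year.

1.186 mm/year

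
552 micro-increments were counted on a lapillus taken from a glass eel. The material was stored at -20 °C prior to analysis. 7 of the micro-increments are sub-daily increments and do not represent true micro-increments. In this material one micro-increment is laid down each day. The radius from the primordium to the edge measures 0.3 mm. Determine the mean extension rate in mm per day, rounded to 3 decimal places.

0.001 mm per day

After corrections the count is 552 − 7 = 545 micro-increments.
0.3 mm over 545 days gives 0.3 / 545 ≈ 0.001 mm per day.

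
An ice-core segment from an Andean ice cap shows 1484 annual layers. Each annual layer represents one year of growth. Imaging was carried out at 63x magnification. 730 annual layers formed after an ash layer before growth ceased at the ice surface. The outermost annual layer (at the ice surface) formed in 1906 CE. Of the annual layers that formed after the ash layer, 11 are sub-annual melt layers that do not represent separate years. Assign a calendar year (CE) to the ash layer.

1187 CE

There are 730 annual layers younger than the ash layer.
Removing the 11 false annual layers leaves 730 − 11 = 719 true annual layers beyond the ash layer.
The annual layer at the ice surface is 1906 CE, so the ash layer dates to 1906 − 719 = 1187 CE.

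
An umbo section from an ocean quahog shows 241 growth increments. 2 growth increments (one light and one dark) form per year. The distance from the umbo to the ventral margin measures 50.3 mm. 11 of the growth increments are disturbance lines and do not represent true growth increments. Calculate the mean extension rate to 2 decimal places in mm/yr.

True growth increment count = 241 − 11 = 230.
Dividing by 2 growth increments per year: 230 / 2 = 115 years.
Mean rate = 50.3 mm / 115 years ≈ 0.44 mm/yr.

0.44 mm/yr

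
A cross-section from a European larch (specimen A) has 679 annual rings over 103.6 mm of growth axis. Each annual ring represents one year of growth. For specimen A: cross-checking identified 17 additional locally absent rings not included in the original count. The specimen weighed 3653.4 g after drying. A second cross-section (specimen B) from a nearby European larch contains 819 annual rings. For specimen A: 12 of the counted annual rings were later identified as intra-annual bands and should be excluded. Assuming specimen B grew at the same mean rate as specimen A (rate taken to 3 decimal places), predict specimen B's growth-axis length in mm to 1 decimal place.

123.7 mm

Specimen A: after corrections the count is 679 − 12 + 17 = 684 annual rings.
A: 103.6 mm over 684 years gives 103.6 / 684 ≈ 0.151 mm per year.
Length of B = 0.151 × 819 = 123.7 mm.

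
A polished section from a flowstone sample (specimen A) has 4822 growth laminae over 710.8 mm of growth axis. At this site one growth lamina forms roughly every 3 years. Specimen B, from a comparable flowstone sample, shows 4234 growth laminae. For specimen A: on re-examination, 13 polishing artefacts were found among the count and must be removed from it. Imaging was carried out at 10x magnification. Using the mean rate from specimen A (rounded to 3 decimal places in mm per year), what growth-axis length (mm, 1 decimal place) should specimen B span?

622.4 mm

Specimen A: adjusted count: 4822 − 13 = 4809 growth laminae.
Specimen A: multiplying by 3 years per growth lamina: 4809 × 3 = 14427 years.
A: Extension rate ≈ 710.8 / 14427 = 0.049 mm per year.
Specimen B: multiplying by 3 years per growth lamina: 4234 × 3 = 12702 years. Length of B = 0.049 × 12702 = 622.4 mm.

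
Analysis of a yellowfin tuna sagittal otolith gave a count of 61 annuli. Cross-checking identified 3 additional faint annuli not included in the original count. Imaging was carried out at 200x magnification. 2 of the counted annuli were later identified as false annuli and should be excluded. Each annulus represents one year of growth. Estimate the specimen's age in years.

62 yr

Correcting the raw count gives 61 − 2 + 3 = 62 true annuli.
At one annulus per year, that is 62 years.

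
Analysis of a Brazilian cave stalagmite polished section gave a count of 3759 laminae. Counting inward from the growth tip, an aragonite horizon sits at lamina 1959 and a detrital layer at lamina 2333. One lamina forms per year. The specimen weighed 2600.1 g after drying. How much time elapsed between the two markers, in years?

374 yr

2333 − 1959 = 374 laminae lie between the two events.
That is 374 years at one lamina per year.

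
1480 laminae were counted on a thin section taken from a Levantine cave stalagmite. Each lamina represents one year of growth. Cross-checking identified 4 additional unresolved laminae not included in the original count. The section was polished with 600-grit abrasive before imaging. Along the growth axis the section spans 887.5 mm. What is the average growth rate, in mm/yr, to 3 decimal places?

True lamina count = 1480 + 4 = 1484.
Extension rate ≈ 887.5 / 1484 = 0.598 mm/yr.

0.598 mm/yr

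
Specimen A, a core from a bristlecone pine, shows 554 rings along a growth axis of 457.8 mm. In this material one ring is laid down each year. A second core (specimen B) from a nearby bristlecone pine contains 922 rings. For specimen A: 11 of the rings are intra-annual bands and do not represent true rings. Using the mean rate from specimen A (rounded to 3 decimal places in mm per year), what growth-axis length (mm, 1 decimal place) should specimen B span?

Specimen A: true ring count = 554 − 11 = 543.
A: 457.8 mm over 543 years gives 457.8 / 543 ≈ 0.843 mm per year.
Length of B = 0.843 × 922 = 777.2 mm.

777.2 mm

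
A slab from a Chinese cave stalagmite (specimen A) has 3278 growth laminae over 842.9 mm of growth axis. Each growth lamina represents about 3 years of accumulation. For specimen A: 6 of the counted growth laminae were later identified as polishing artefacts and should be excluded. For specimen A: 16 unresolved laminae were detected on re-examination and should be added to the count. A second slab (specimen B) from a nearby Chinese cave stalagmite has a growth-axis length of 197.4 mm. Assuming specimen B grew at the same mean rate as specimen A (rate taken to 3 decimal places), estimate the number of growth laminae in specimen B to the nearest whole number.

Specimen A: correcting the raw count gives 3278 − 6 + 16 = 3288 true growth laminae.
Specimen A: multiplying by 3 years per growth lamina: 3288 × 3 = 9864 years.
A: 842.9 mm over 9864 years gives 842.9 / 9864 ≈ 0.085 mm/year.
For B, 197.4 / 0.085 = 2322.35 years; at 3 years per growth lamina that is 2322.35 / 3 ≈ 774 growth laminae.

774 growth laminae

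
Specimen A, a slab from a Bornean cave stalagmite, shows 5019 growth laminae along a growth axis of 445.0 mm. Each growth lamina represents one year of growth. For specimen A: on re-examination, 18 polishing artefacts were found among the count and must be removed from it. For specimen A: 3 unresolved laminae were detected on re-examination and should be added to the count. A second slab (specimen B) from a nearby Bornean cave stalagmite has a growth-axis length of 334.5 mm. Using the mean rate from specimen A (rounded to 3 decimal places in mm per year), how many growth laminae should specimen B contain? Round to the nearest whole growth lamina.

Specimen A: true growth lamina count = 5019 − 18 + 3 = 5004.
A: Mean rate = 445.0 mm / 5004 years ≈ 0.089 mm/year.
B spans 334.5 / 0.089 = 3758.43 years ≈ 3758 growth laminae.

3758 growth laminae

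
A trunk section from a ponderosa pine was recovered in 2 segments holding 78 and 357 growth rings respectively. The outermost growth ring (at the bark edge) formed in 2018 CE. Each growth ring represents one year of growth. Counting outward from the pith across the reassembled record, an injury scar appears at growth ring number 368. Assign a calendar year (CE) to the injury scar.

Total growth rings = 78 + 357 = 435.
Between growth ring 368 and the bark edge there are 435 − 368 = 67 growth rings.
2018 − 67 = 1951 CE.

1951 CE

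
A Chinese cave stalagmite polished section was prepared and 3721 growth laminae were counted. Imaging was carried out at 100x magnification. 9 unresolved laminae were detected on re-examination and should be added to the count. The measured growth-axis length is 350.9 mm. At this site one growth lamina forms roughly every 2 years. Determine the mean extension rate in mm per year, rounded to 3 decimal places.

0.047 mm per year

Correcting the raw count gives 3721 + 9 = 3730 true growth laminae.
3730 growth laminae at 2 years each span 3730 × 2 = 7460 years.
Extension rate ≈ 350.9 / 7460 = 0.047 mm per year.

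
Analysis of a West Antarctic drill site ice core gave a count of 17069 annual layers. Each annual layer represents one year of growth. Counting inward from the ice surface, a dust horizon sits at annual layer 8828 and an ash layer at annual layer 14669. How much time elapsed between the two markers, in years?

5841 years

The two markers are separated by 14669 − 8828 = 5841 annual layers.
At one annual layer per year, 5841 years elapsed between them.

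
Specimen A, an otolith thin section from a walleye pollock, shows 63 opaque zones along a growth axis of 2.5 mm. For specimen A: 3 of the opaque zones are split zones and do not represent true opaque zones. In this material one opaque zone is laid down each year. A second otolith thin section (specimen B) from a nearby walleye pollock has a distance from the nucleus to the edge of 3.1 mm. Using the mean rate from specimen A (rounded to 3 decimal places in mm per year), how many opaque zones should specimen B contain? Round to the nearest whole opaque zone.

Specimen A: adjusted count: 63 − 3 = 60 opaque zones.
A: Mean rate = 2.5 mm / 60 years ≈ 0.042 mm/yr.
For B, 3.1 / 0.042 = 73.81 years ≈ 74 opaque zones.

74 opaque zones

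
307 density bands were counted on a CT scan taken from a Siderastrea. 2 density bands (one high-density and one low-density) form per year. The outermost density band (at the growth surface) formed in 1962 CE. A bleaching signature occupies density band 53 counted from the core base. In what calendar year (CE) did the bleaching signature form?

1835 CE

Between density band 53 and the growth surface there are 307 − 53 = 254 density bands.
With 2 density bands per year, 254 / 2 = 127 years.
The density band at the growth surface is 1962 CE, so the bleaching signature dates to 1962 − 127 = 1835 CE.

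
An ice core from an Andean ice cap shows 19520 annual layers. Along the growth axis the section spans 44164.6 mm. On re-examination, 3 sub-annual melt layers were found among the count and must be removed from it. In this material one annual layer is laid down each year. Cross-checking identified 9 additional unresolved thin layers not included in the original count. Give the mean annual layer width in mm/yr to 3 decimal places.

2.262 mm/yr

True annual layer count = 19520 − 3 + 9 = 19526.
Mean rate = 44164.6 mm / 19526 years ≈ 2.262 mm/yr.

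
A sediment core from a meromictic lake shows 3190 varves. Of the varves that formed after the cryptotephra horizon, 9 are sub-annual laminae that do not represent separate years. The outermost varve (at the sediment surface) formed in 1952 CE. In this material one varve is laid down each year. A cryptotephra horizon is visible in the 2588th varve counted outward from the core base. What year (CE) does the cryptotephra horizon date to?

1359 CE

3190 − 2588 = 602 varves lie beyond the cryptotephra horizon toward the sediment surface.
Excluding 9 false varves: 602 − 9 = 593.
Counting back 593 years from 1952 CE places the cryptotephra horizon in 1952 − 593 = 1359 CE.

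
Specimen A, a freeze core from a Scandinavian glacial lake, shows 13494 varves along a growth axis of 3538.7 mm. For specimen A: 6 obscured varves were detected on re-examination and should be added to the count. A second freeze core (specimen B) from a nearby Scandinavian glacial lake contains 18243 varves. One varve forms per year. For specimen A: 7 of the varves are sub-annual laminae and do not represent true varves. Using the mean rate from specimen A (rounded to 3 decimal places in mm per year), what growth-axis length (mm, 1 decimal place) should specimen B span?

4779.7 mm

Specimen A: adjusted count: 13494 − 7 + 6 = 13493 varves.
A: Mean rate = 3538.7 mm / 13493 years ≈ 0.262 mm/yr.
Length of B = 0.262 × 18243 = 4779.7 mm.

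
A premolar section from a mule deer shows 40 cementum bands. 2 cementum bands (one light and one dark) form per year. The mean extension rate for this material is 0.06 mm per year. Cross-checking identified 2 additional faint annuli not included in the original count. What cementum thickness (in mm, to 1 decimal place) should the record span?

1.3 mm

Adjusted count: 40 + 2 = 42 cementum bands.
Dividing by 2 cementum bands per year: 42 / 2 = 21 years.
21 years at 0.06 mm/year gives 0.06 × 21 = 1.3 mm.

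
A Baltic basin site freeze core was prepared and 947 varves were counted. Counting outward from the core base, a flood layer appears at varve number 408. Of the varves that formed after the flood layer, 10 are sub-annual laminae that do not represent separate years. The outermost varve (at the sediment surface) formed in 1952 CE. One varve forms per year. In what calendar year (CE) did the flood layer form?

947 − 408 = 539 varves lie beyond the flood layer toward the sediment surface.
Removing the 10 false varves leaves 539 − 10 = 529 true varves beyond the flood layer.
The varve at the sediment surface is 1952 CE, so the flood layer dates to 1952 − 529 = 1423 CE.

1423 CE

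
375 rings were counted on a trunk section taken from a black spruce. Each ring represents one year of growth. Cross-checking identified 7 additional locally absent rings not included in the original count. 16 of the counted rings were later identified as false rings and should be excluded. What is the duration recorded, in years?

366 yr

Correcting the raw count gives 375 − 16 + 7 = 366 true rings.
One ring per year makes the duration 366 years.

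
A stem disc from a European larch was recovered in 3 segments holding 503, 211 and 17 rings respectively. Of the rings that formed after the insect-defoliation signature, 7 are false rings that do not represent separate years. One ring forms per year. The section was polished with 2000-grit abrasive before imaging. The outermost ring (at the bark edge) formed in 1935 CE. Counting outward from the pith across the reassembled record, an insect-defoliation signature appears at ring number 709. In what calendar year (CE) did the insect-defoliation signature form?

Total rings = 503 + 211 + 17 = 731.
731 − 709 = 22 rings lie beyond the insect-defoliation signature toward the bark edge.
Excluding 7 false rings: 22 − 7 = 15.
The ring at the bark edge is 1935 CE, so the insect-defoliation signature dates to 1935 − 15 = 1920 CE.

1920 CE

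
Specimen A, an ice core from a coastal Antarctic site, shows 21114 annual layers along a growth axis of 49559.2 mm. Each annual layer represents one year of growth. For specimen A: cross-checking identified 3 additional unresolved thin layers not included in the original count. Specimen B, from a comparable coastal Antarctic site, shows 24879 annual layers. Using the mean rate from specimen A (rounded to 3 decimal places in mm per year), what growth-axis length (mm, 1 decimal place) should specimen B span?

Specimen A: correcting the raw count gives 21114 + 3 = 21117 true annual layers.
A: Extension rate ≈ 49559.2 / 21117 = 2.347 mm/yr.
For B, 2.347 mm/year × 24879 years = 58391.0 mm.

58391.0 mm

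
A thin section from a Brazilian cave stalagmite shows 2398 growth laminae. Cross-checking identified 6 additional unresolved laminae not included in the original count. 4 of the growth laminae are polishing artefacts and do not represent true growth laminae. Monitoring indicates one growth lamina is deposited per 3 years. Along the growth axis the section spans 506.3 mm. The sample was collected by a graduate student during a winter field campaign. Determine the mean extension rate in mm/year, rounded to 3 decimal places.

Adjusted count: 2398 − 4 + 6 = 2400 growth laminae.
At 3 years per growth lamina, 2400 × 3 = 7200 years.
Extension rate ≈ 506.3 / 7200 = 0.070 mm/year.

0.070 mm/year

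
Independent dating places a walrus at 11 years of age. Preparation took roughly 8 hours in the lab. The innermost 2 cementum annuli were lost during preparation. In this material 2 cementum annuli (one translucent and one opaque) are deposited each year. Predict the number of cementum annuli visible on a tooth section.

20 cementum annuli

11 years at 2 cementum annuli per year gives 11 × 2 = 22 cementum annuli.
Less the 2 uncaptured cementum annuli: 22 − 2 = 20.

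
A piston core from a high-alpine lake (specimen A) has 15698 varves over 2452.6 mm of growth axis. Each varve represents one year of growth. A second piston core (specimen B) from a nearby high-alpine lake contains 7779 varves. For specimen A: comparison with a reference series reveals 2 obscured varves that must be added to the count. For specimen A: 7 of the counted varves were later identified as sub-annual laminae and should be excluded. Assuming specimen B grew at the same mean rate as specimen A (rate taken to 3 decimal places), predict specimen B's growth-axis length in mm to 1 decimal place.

Specimen A: correcting the raw count gives 15698 − 7 + 2 = 15693 true varves.
A: Extension rate ≈ 2452.6 / 15693 = 0.156 mm/yr.
For B, 0.156 mm/year × 7779 years = 1213.5 mm.

1213.5 mm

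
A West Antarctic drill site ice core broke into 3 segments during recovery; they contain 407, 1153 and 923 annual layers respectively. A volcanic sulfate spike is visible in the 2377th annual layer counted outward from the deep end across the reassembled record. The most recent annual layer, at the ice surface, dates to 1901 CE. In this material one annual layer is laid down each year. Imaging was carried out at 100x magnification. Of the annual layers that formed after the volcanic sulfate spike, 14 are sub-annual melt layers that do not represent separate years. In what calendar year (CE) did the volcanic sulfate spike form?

Total annual layers = 407 + 1153 + 923 = 2483.
The volcanic sulfate spike sits at annual layer 2377 from the deep end, so 2483 − 2377 = 106 annual layers formed after it.
106 − 14 false = 92 true annual layers after the volcanic sulfate spike.
Counting back 92 years from 1901 CE places the volcanic sulfate spike in 1901 − 92 = 1809 CE.

1809 CE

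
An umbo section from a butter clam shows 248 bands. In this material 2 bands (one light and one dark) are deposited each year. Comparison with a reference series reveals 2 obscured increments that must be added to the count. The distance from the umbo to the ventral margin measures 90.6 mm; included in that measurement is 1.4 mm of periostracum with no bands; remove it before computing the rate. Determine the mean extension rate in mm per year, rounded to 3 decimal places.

0.714 mm per year

Correcting the raw count gives 248 + 2 = 250 true bands.
Dividing by 2 bands per year: 250 / 2 = 125 years.
Removing the 1.4 mm offcut leaves 90.6 − 1.4 = 89.2 mm.
Extension rate ≈ 89.2 / 125 = 0.714 mm per year.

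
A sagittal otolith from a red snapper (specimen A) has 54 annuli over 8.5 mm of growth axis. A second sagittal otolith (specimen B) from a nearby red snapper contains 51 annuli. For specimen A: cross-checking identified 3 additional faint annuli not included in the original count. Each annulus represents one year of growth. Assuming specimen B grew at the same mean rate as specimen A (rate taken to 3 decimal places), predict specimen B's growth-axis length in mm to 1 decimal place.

Specimen A: adjusted count: 54 + 3 = 57 annuli.
A: 8.5 mm over 57 years gives 8.5 / 57 ≈ 0.149 mm/year.
B's length ≈ 0.149 × 51 = 7.6 mm.

7.6 mm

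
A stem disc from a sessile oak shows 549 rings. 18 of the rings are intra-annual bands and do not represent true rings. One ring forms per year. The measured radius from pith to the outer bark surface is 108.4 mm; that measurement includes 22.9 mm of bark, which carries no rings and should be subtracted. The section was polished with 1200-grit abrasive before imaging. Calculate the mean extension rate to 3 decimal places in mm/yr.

0.161 mm/yr

After corrections the count is 549 − 18 = 531 rings.
The growth record spans 108.4 − 22.9 = 85.5 mm.
Mean rate = 85.5 mm / 531 years ≈ 0.161 mm/yr.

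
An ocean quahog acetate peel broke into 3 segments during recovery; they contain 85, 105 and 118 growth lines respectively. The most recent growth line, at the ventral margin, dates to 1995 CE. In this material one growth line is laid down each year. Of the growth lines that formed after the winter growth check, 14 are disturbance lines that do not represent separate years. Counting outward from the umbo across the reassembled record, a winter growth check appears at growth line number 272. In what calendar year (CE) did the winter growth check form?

Total growth lines = 85 + 105 + 118 = 308.
The winter growth check sits at growth line 272 from the umbo, so 308 − 272 = 36 growth lines formed after it.
Removing the 14 false growth lines leaves 36 − 14 = 22 true growth lines beyond the winter growth check.
The growth line at the ventral margin is 1995 CE, so the winter growth check dates to 1995 − 22 = 1973 CE.

1973 CE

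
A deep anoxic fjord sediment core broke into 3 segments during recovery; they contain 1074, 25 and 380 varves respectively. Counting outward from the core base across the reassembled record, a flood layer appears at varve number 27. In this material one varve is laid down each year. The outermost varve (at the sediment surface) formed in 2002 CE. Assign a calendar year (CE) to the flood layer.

Total varves = 1074 + 25 + 380 = 1479.
The flood layer sits at varve 27 from the core base, so 1479 − 27 = 1452 varves formed after it.
2002 − 1452 = 550 CE.

550 CE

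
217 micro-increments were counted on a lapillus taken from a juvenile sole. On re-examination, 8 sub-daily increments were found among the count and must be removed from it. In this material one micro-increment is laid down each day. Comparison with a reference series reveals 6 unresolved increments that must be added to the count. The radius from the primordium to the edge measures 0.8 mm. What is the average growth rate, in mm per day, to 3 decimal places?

0.004 mm per day

Adjusted count: 217 − 8 + 6 = 215 micro-increments.
0.8 mm over 215 days gives 0.8 / 215 ≈ 0.004 mm per day.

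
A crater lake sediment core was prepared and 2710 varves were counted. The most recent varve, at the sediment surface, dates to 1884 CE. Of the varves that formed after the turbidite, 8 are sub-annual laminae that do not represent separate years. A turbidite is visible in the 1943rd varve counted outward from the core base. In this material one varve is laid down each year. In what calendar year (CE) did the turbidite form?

1125 CE

Between varve 1943 and the sediment surface there are 2710 − 1943 = 767 varves.
767 − 8 false = 759 true varves after the turbidite.
Counting back 759 years from 1884 CE places the turbidite in 1884 − 759 = 1125 CE.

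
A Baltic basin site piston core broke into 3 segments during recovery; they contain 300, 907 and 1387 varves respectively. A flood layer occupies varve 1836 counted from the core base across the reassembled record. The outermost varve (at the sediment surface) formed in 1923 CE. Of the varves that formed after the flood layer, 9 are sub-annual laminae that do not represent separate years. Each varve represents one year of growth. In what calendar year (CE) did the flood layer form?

1174 CE

Total varves = 300 + 907 + 1387 = 2594.
Between varve 1836 and the sediment surface there are 2594 − 1836 = 758 varves.
758 − 9 false = 749 true varves after the flood layer.
Counting back 749 years from 1923 CE places the flood layer in 1923 − 749 = 1174 CE.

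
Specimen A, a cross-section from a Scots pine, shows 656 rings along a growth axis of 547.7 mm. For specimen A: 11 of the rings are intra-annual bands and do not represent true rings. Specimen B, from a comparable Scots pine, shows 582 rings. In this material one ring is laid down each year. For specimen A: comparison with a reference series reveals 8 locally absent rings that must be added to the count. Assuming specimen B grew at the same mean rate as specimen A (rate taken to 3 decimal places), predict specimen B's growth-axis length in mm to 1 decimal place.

Specimen A: after corrections the count is 656 − 11 + 8 = 653 rings.
A: Extension rate ≈ 547.7 / 653 = 0.839 mm/yr.
B's length ≈ 0.839 × 582 = 488.3 mm.

488.3 mm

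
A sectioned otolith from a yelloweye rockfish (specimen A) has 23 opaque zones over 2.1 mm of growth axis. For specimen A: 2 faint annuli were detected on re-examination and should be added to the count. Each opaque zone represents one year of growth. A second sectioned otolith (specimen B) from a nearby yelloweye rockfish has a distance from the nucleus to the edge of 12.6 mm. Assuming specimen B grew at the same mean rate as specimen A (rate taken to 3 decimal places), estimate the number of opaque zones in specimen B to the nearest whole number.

Specimen A: true opaque zone count = 23 + 2 = 25.
A: Extension rate ≈ 2.1 / 25 = 0.084 mm/yr.
B spans 12.6 / 0.084 = 150.00 years ≈ 150 opaque zones.

150 opaque zones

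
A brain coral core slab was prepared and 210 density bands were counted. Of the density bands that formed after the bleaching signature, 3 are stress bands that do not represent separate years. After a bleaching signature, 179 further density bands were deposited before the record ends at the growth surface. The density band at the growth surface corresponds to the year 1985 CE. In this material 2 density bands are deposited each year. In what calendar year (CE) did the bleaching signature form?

There are 179 density bands younger than the bleaching signature.
Excluding 3 false density bands: 179 − 3 = 176.
Dividing by 2 density bands per year: 176 / 2 = 88 years.
The density band at the growth surface is 1985 CE, so the bleaching signature dates to 1985 − 88 = 1897 CE.

1897 CE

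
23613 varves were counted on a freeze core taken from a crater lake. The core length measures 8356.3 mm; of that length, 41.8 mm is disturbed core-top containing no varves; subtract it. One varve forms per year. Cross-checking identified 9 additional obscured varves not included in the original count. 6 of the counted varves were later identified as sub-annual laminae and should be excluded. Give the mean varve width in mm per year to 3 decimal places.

After corrections the count is 23613 − 6 + 9 = 23616 varves.
Removing the 41.8 mm offcut leaves 8356.3 − 41.8 = 8314.5 mm.
Mean rate = 8314.5 mm / 23616 years ≈ 0.352 mm per year.

0.352 mm per year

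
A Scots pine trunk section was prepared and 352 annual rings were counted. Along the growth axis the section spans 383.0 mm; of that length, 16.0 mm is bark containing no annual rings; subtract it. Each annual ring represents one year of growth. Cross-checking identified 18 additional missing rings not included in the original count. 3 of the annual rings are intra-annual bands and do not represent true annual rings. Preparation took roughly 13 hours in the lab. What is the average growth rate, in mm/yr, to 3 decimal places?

1.000 mm/yr

Correcting the raw count gives 352 − 3 + 18 = 367 true annual rings.
Net length = 383.0 − 16.0 = 367.0 mm.
367.0 mm over 367 years gives 367.0 / 367 ≈ 1.000 mm/yr.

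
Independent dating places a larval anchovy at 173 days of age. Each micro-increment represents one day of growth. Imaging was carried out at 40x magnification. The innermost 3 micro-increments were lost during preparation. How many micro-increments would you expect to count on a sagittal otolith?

170 micro-increments

One micro-increment per day gives 173 micro-increments over 173 days.
Less the 3 uncaptured micro-increments: 173 − 3 = 170.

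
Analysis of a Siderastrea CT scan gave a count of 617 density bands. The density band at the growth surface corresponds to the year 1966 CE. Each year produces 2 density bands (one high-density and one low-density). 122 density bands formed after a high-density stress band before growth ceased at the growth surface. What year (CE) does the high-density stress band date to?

There are 122 density bands younger than the high-density stress band.
Dividing by 2 density bands per year: 122 / 2 = 61 years.
1966 − 61 = 1905 CE.

1905 CE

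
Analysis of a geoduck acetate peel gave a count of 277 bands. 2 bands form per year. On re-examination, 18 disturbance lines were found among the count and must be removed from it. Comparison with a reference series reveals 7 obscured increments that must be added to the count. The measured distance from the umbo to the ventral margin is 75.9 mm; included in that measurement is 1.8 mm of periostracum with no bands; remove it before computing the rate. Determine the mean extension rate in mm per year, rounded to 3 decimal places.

0.557 mm per year

After corrections the count is 277 − 18 + 7 = 266 bands.
Dividing by 2 bands per year: 266 / 2 = 133 years.
Net length = 75.9 − 1.8 = 74.1 mm.
74.1 mm over 133 years gives 74.1 / 133 ≈ 0.557 mm per year.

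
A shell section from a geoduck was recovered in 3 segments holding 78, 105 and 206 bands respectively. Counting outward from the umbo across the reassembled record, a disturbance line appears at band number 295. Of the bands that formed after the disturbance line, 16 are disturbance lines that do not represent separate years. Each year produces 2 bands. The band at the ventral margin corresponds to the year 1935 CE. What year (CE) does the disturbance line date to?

1896 CE

Total bands = 78 + 105 + 206 = 389.
389 − 295 = 94 bands lie beyond the disturbance line toward the ventral margin.
Excluding 16 false bands: 94 − 16 = 78.
78 bands at 2 per year is 78 / 2 = 39 years.
1935 − 39 = 1896 CE.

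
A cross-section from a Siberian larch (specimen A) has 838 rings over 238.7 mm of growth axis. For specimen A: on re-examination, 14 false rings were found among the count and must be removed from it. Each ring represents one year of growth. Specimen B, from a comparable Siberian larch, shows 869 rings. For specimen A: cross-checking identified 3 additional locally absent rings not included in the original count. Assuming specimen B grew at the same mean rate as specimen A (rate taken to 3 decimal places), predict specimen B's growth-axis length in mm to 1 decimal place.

Specimen A: after corrections the count is 838 − 14 + 3 = 827 rings.
A: 238.7 mm over 827 years gives 238.7 / 827 ≈ 0.289 mm/yr.
For B, 0.289 mm/year × 869 years = 251.1 mm.

251.1 mm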